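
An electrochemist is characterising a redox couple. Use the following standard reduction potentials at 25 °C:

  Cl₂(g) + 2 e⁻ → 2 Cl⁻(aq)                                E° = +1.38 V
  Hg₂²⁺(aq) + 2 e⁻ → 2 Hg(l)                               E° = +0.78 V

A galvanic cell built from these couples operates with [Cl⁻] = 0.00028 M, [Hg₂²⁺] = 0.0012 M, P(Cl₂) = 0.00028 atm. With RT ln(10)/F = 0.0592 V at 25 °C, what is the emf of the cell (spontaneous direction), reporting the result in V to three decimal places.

+0.792 V

Cl₂/Cl⁻ is the cathode (higher E°), Hg₂²⁺/Hg the anode: E°cell = +1.38 − (+0.78) = +0.60 V, n = 2.
Overall: Cl₂(g) + 2 Hg(l) → 2 Cl⁻(aq) + Hg₂²⁺(aq)
Q = [Cl⁻]^2·[Hg₂²⁺] / (P(Cl₂)); log Q = -6.474.
E = E° − (0.0592/n) log Q = +0.60 − (0.0592/2)(-6.474) = +0.792 V.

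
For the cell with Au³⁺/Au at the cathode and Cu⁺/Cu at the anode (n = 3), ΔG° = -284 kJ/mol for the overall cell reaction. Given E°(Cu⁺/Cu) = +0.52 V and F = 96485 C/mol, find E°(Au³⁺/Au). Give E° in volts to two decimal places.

+1.50 V

E°cell = −ΔG°/(nF) = −(-284×10³)/((3)(96485)) = +0.981 V.
Since Au³⁺/Au is the cathode and Cu⁺/Cu the anode, E°cell = E°(Au³⁺/Au) − E°(Cu⁺/Cu).
So E°(Au³⁺/Au) = E°cell + E°(Cu⁺/Cu) = +0.981 + (+0.52) = +1.50 V.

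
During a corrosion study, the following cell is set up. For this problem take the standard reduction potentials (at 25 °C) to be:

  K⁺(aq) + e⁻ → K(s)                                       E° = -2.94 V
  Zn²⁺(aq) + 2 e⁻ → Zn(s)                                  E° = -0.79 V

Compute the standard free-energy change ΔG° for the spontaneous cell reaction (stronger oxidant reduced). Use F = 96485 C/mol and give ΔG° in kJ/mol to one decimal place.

-414.9 kJ/mol

Zn²⁺/Zn (E° = -0.79 V) is the cathode; K⁺/K (E° = -2.94 V) is the anode, so E°cell = +2.15 V.
Balancing electrons gives n = 2 (lcm of 2 and 1).
ΔG° = −nFE° = −(2)(96485)(+2.15) = -414,886 J = -414.9 kJ/mol.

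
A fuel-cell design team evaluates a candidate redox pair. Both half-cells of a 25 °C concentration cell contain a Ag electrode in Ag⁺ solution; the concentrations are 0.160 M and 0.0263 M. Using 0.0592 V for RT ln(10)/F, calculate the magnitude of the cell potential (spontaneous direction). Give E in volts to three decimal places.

For a concentration cell E°cell = 0. The 0.160 M side is the cathode (reduction is favoured where [Ag⁺] is higher).
With n = 1, E = −(0.0592/1) log([Ag⁺]ₐₙ/[Ag⁺]꜀ₐₜ) = −(0.0592/1) log(0.0263/0.16) = −(0.0592/1)(-0.784) = +0.046 V.

+0.046 V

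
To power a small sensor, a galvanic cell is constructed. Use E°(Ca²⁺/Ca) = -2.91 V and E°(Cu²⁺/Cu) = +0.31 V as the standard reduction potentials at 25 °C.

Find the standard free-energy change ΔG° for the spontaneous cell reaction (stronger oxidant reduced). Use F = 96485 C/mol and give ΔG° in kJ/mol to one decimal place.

-621.4 kJ/mol

Cu²⁺/Cu (E° = +0.31 V) is the cathode; Ca²⁺/Ca (E° = -2.91 V) is the anode, so E°cell = +3.22 V.
Balancing electrons gives n = 2 (lcm of 2 and 2).
ΔG° = −nFE° = −(2)(96485)(+3.22) = -621,363 J = -621.4 kJ/mol.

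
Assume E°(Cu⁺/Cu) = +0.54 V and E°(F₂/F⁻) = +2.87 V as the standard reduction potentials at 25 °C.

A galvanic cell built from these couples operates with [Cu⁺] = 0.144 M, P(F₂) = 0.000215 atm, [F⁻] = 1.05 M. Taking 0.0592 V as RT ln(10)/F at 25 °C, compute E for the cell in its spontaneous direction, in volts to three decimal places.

+2.270 V

F₂/F⁻ is the cathode (higher E°), Cu⁺/Cu the anode: E°cell = +2.87 − (+0.54) = +2.33 V, n = 2.
Overall: F₂(g) + 2 Cu(s) → 2 F⁻(aq) + 2 Cu⁺(aq)
Q = [F⁻]^2·[Cu⁺]^2 / (P(F₂)); log Q = 2.027.
E = E° − (0.0592/n) log Q = +2.33 − (0.0592/2)(2.027) = +2.270 V.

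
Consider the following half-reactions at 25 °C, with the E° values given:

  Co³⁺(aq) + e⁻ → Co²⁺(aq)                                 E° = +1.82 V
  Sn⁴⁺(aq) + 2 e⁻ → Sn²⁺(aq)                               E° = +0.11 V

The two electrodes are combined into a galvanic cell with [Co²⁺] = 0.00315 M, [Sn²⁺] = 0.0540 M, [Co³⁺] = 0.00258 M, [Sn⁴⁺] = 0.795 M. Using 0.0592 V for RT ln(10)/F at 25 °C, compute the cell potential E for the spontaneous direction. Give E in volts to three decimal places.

Co³⁺/Co²⁺ is the cathode (higher E°), Sn⁴⁺/Sn²⁺ the anode: E°cell = +1.82 − (+0.11) = +1.71 V, n = 2.
Overall: 2 Co³⁺(aq) + Sn²⁺(aq) → 2 Co²⁺(aq) + Sn⁴⁺(aq)
Q = [Co²⁺]^2·[Sn⁴⁺] / ([Co³⁺]^2·[Sn²⁺]); log Q = 1.341.
E = E° − (0.0592/n) log Q = +1.71 − (0.0592/2)(1.341) = +1.670 V.

+1.670 V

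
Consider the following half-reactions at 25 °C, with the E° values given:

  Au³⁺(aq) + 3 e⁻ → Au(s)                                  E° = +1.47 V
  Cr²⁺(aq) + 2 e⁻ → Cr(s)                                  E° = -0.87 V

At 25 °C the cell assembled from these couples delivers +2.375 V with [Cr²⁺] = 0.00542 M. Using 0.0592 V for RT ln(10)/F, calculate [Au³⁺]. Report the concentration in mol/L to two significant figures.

0.024 M

Au³⁺/Au is the cathode, Cr²⁺/Cr the anode: E°cell = +2.34 V, n = 6.
Overall reaction: 2 Au³⁺(aq) + 3 Cr(s) → 2 Au(s) + 3 Cr²⁺(aq); Q = [Cr²⁺]^3/[Au³⁺]^2.
From E = E° − (0.0592/n) log Q: log Q = (E° − E)·n/0.0592 = (+2.34 − (+2.375))·6/0.0592 = -3.5473.
So 2·log[Au³⁺] = 3·log(0.00542) − log Q = -6.7980 − (-3.5473) = -3.2507; log[Au³⁺] = -3.2507 / 2 = -1.6254; [Au³⁺] = 10^(-1.6254) ≈ 0.024 M.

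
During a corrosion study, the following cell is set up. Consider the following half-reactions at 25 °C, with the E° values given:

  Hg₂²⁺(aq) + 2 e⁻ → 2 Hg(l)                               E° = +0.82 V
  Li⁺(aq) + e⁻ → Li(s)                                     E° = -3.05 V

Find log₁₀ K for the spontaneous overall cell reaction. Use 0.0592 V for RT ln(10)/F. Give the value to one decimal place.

130.7

Cathode: Hg₂²⁺/Hg; anode: Li⁺/Li. E°cell = +3.87 V, n = 2.
log K = nE°cell / 0.0592 = (2)(+3.87) / 0.0592 = 130.7.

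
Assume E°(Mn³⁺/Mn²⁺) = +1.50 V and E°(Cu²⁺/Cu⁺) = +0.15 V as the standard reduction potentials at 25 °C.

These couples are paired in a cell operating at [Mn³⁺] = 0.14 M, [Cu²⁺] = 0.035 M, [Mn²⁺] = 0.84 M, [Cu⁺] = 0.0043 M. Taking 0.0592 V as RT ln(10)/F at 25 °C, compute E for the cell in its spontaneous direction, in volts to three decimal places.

Mn³⁺/Mn²⁺ is the cathode (higher E°), Cu²⁺/Cu⁺ the anode: E°cell = +1.50 − (+0.15) = +1.35 V, n = 1.
Overall: Mn³⁺(aq) + Cu⁺(aq) → Mn²⁺(aq) + Cu²⁺(aq)
Q = [Mn²⁺]·[Cu²⁺] / ([Mn³⁺]·[Cu⁺]); log Q = 1.689.
E = E° − (0.0592/n) log Q = +1.35 − (0.0592/1)(1.689) = +1.250 V.

+1.250 V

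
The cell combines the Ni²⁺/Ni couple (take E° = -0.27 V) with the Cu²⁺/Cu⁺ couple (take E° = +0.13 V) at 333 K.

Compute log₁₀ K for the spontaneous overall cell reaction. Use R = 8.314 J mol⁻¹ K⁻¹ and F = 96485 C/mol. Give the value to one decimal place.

Cathode: Cu²⁺/Cu⁺; anode: Ni²⁺/Ni. E°cell = (+0.13) − (-0.27) = +0.40 V, with n = 2.
ΔG° = −nFE° = −RT ln K, so ln K = nFE°/(RT) = (2)(96485)(+0.40) / ((8.314)(333)) = 27.880.
log₁₀ K = 27.880 / ln 10 = 12.1.

12.1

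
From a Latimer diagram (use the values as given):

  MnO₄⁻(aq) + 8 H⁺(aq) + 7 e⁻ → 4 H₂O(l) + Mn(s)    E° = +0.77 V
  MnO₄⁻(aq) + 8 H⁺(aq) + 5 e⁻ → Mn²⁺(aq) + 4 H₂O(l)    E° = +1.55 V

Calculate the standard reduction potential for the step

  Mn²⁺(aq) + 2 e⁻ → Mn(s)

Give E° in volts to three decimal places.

Sequential free energies add, so n₃E°₃ = n₁E°₁ + n₂E°₂.
With n₃ = 7, and the known step contributing 5×(+1.55) V, the unknown satisfies 2·E° = 7×(+0.77) − 5×(+1.55) = -2.360.
E° = -2.360 / 2 = -1.180 V.

-1.180 V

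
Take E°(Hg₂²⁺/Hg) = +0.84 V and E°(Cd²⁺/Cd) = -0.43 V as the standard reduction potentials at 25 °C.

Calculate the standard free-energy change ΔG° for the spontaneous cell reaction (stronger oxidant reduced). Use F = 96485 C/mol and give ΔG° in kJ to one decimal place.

Hg₂²⁺/Hg (E° = +0.84 V) is the cathode; Cd²⁺/Cd (E° = -0.43 V) is the anode, so E°cell = +1.27 V.
Balancing electrons gives n = 2 (lcm of 2 and 2).
ΔG° = −nFE° = −(2)(96485)(+1.27) = -245,072 J = -245.1 kJ.

-245.1 kJ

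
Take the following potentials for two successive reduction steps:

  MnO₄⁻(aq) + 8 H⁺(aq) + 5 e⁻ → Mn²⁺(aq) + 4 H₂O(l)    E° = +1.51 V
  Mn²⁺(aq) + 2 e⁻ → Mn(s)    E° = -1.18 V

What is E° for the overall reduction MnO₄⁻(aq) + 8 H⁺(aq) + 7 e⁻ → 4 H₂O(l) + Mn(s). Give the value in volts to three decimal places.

+0.741 V

Since ΔG° = −nFE° is additive over sequential reductions, n₃E°₃ = n₁E°₁ + n₂E°₂.
E°₃ = (5×+1.51 + 2×-1.18) / 7 = (+5.190) / 7 = +0.741 V.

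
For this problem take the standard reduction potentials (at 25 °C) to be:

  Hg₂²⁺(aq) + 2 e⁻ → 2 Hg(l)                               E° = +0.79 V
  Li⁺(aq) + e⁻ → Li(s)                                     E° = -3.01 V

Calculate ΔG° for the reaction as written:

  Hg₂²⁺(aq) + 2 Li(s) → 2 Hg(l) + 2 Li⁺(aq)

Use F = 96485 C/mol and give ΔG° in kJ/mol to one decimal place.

-733.3 kJ/mol

As written, Hg₂²⁺/Hg is reduced (cathode) and Li⁺/Li is oxidised (anode), so E°cell = (+0.79) − (-3.01) = +3.80 V.
Balancing electrons gives n = 2.
ΔG° = −nFE° = −(2)(96485)(+3.80) = -733,286 J = -733.3 kJ/mol.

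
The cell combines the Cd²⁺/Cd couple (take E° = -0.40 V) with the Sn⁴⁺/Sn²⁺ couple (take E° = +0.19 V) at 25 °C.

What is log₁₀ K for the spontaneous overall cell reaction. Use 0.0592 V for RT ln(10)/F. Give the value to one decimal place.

Cathode: Sn⁴⁺/Sn²⁺; anode: Cd²⁺/Cd. E°cell = +0.59 V, n = 2.
log K = nE°cell / 0.0592 = (2)(+0.59) / 0.0592 = 19.9.

19.9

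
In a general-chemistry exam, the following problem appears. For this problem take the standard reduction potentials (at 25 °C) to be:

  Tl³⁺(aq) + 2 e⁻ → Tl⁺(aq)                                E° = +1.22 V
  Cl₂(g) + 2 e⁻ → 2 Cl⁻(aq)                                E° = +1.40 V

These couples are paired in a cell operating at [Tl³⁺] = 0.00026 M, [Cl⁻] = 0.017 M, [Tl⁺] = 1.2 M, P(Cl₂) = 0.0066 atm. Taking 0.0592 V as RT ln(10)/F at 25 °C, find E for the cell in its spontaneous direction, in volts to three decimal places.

Cl₂/Cl⁻ is the cathode (higher E°), Tl³⁺/Tl⁺ the anode: E°cell = +1.40 − (+1.22) = +0.18 V, n = 2.
Overall: Cl₂(g) + Tl⁺(aq) → 2 Cl⁻(aq) + Tl³⁺(aq)
Q = [Cl⁻]^2·[Tl³⁺] / (P(Cl₂)·[Tl⁺]); log Q = -5.023.
E = E° − (0.0592/n) log Q = +0.18 − (0.0592/2)(-5.023) = +0.329 V.

+0.329 V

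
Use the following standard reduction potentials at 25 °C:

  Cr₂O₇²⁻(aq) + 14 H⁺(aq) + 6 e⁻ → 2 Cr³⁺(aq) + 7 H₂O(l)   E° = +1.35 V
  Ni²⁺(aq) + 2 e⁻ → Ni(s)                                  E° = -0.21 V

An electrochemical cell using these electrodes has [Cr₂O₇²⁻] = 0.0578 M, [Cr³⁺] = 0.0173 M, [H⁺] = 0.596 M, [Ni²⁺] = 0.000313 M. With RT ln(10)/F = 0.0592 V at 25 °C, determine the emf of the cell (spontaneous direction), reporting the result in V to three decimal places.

+1.655 V

Cr₂O₇²⁻/Cr³⁺ is the cathode (higher E°), Ni²⁺/Ni the anode: E°cell = +1.35 − (-0.21) = +1.56 V, n = 6.
Overall: Cr₂O₇²⁻(aq) + 14 H⁺(aq) + 3 Ni(s) → 2 Cr³⁺(aq) + 7 H₂O(l) + 3 Ni²⁺(aq)
Q = [Cr³⁺]^2·[Ni²⁺]^3 / ([Cr₂O₇²⁻]·[H⁺]^14); log Q = -9.653.
E = E° − (0.0592/n) log Q = +1.56 − (0.0592/6)(-9.653) = +1.655 V.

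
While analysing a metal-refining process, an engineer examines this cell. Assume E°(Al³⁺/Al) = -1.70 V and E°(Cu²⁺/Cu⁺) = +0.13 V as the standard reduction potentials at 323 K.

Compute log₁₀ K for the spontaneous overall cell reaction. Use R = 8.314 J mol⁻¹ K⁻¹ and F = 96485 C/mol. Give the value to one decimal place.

85.7

Cathode: Cu²⁺/Cu⁺; anode: Al³⁺/Al. E°cell = (+0.13) − (-1.70) = +1.83 V, with n = 3.
ΔG° = −nFE° = −RT ln K, so ln K = nFE°/(RT) = (3)(96485)(+1.83) / ((8.314)(323)) = 197.251.
log₁₀ K = 197.251 / ln 10 = 85.7.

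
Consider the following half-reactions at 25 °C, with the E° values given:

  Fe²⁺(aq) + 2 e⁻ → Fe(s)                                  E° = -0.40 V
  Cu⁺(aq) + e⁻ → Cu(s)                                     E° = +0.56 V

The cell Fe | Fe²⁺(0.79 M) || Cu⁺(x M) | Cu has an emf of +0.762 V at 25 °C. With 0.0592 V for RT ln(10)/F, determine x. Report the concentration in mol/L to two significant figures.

Cu⁺/Cu is the cathode, Fe²⁺/Fe the anode: E°cell = +0.96 V, n = 2.
Overall reaction: 2 Cu⁺(aq) + Fe(s) → 2 Cu(s) + Fe²⁺(aq); Q = [Fe²⁺]^1/[Cu⁺]^2.
From E = E° − (0.0592/n) log Q: log Q = (E° − E)·n/0.0592 = (+0.96 − (+0.762))·2/0.0592 = 6.6892.
So 2·log[Cu⁺] = 1·log(0.79) − log Q = -0.1024 − (6.6892) = -6.7916; log[Cu⁺] = -6.7916 / 2 = -3.3958; [Cu⁺] = 10^(-3.3958) ≈ 0.00040 M.

0.00040 M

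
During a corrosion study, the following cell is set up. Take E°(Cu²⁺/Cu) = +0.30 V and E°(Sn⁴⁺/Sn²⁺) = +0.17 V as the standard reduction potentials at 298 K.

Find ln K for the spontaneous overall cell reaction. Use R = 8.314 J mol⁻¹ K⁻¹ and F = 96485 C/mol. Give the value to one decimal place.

10.1

Cathode: Cu²⁺/Cu; anode: Sn⁴⁺/Sn²⁺. E°cell = (+0.30) − (+0.17) = +0.13 V, with n = 2.
ΔG° = −nFE° = −RT ln K, so ln K = nFE°/(RT) = (2)(96485)(+0.13) / ((8.314)(298)) = 10.125.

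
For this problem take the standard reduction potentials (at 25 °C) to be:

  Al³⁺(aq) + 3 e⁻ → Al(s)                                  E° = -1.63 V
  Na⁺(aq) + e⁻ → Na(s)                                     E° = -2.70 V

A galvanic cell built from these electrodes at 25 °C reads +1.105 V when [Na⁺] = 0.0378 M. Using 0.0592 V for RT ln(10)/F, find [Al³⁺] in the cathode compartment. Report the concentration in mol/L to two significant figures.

Al³⁺/Al is the cathode, Na⁺/Na the anode: E°cell = +1.07 V, n = 3.
Overall reaction: Al³⁺(aq) + 3 Na(s) → Al(s) + 3 Na⁺(aq); Q = [Na⁺]^3/[Al³⁺]^1.
From E = E° − (0.0592/n) log Q: log Q = (E° − E)·n/0.0592 = (+1.07 − (+1.105))·3/0.0592 = -1.7736.
So 1·log[Al³⁺] = 3·log(0.0378) − log Q = -4.2675 − (-1.7736) = -2.4939; [Al³⁺] = 10^(-2.4939) ≈ 0.0032 M.

0.0032 M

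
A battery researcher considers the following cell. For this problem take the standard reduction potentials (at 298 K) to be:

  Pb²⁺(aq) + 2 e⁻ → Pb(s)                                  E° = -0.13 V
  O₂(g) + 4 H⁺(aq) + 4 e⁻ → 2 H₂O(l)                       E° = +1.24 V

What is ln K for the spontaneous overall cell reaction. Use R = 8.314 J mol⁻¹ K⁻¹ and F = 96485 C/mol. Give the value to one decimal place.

213.4

Cathode: O₂/H₂O; anode: Pb²⁺/Pb. E°cell = (+1.24) − (-0.13) = +1.37 V, with n = 4.
ΔG° = −nFE° = −RT ln K, so ln K = nFE°/(RT) = (4)(96485)(+1.37) / ((8.314)(298)) = 213.410.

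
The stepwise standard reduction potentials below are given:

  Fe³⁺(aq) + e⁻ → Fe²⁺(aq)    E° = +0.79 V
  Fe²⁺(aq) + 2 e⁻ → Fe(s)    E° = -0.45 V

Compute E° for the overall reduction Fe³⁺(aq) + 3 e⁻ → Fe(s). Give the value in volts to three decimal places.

Since ΔG° = −nFE° is additive over sequential reductions, n₃E°₃ = n₁E°₁ + n₂E°₂.
E°₃ = (1×+0.79 + 2×-0.45) / 3 = (-0.110) / 3 = -0.037 V.

-0.037 V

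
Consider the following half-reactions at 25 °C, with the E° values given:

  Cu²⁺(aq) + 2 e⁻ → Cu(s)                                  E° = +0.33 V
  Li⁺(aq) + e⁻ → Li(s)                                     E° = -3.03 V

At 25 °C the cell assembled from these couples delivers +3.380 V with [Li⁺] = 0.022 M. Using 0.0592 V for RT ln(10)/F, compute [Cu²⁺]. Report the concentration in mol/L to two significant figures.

0.0023 M

Cu²⁺/Cu is the cathode, Li⁺/Li the anode: E°cell = +3.36 V, n = 2.
Overall reaction: Cu²⁺(aq) + 2 Li(s) → Cu(s) + 2 Li⁺(aq); Q = [Li⁺]^2/[Cu²⁺]^1.
From E = E° − (0.0592/n) log Q: log Q = (E° − E)·n/0.0592 = (+3.36 − (+3.380))·2/0.0592 = -0.6757.
So 1·log[Cu²⁺] = 2·log(0.022) − log Q = -3.3152 − (-0.6757) = -2.6395; [Cu²⁺] = 10^(-2.6395) ≈ 0.0023 M.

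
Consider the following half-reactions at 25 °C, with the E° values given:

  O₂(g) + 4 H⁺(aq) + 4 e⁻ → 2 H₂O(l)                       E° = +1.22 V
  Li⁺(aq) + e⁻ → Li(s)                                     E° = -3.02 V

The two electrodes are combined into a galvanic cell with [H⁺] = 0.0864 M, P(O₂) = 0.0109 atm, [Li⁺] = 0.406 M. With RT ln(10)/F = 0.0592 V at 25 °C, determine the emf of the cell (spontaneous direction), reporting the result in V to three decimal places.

+4.171 V

O₂/H₂O is the cathode (higher E°), Li⁺/Li the anode: E°cell = +1.22 − (-3.02) = +4.24 V, n = 4.
Overall: O₂(g) + 4 H⁺(aq) + 4 Li(s) → 2 H₂O(l) + 4 Li⁺(aq)
Q = [Li⁺]^4 / (P(O₂)·[H⁺]^4); log Q = 4.651.
E = E° − (0.0592/n) log Q = +4.24 − (0.0592/4)(4.651) = +4.171 V.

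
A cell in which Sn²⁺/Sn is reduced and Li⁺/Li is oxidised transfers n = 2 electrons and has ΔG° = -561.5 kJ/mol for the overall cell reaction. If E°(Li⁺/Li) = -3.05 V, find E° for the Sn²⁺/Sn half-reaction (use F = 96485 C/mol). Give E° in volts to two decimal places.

E°cell = −ΔG°/(nF) = −(-561.5×10³)/((2)(96485)) = +2.910 V.
Since Sn²⁺/Sn is the cathode and Li⁺/Li the anode, E°cell = E°(Sn²⁺/Sn) − E°(Li⁺/Li).
So E°(Sn²⁺/Sn) = E°cell + E°(Li⁺/Li) = +2.910 + (-3.05) = -0.14 V.

-0.14 V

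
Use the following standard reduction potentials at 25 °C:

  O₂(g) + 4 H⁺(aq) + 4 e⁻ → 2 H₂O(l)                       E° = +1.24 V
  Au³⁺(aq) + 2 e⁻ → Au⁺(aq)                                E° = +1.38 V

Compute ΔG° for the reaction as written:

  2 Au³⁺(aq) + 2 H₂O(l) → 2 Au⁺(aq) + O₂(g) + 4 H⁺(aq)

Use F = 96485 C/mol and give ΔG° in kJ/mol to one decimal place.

As written, Au³⁺/Au⁺ is reduced (cathode) and O₂/H₂O is oxidised (anode), so E°cell = (+1.38) − (+1.24) = +0.14 V.
Balancing electrons gives n = 4.
ΔG° = −nFE° = −(4)(96485)(+0.14) = -54,032 J = -54.0 kJ/mol.

-54.0 kJ/mol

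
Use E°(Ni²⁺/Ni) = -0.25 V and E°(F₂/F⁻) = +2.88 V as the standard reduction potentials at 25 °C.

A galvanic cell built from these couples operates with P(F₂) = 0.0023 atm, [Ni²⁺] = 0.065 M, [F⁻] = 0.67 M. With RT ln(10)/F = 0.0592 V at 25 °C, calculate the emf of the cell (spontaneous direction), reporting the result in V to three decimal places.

F₂/F⁻ is the cathode (higher E°), Ni²⁺/Ni the anode: E°cell = +2.88 − (-0.25) = +3.13 V, n = 2.
Overall: F₂(g) + Ni(s) → 2 F⁻(aq) + Ni²⁺(aq)
Q = [F⁻]^2·[Ni²⁺] / (P(F₂)); log Q = 1.103.
E = E° − (0.0592/n) log Q = +3.13 − (0.0592/2)(1.103) = +3.097 V.

+3.097 V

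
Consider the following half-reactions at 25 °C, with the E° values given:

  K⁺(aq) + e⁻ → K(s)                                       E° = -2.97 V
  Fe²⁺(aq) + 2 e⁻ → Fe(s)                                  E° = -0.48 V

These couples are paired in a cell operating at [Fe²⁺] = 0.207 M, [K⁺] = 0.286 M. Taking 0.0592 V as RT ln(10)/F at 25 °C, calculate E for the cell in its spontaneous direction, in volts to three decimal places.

Fe²⁺/Fe is the cathode (higher E°), K⁺/K the anode: E°cell = -0.48 − (-2.97) = +2.49 V, n = 2.
Overall: Fe²⁺(aq) + 2 K(s) → Fe(s) + 2 K⁺(aq)
Q = [K⁺]^2 / ([Fe²⁺]); log Q = -0.403.
E = E° − (0.0592/n) log Q = +2.49 − (0.0592/2)(-0.403) = +2.502 V.

+2.502 V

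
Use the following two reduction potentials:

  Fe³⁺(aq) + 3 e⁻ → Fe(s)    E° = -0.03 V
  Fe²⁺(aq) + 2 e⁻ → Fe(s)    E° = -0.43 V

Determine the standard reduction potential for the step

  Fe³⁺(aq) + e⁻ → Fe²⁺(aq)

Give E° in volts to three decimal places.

+0.770 V

Sequential free energies add, so n₃E°₃ = n₁E°₁ + n₂E°₂.
With n₃ = 3, and the known step contributing 2×(-0.43) V, the unknown satisfies 1·E° = 3×(-0.03) − 2×(-0.43) = +0.770.
E° = +0.770 / 1 = +0.770 V.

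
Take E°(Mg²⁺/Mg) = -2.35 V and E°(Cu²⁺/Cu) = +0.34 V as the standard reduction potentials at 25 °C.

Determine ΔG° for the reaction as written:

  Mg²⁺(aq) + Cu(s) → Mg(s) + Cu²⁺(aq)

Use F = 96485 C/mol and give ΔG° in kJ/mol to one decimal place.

+519.1 kJ/mol

As written, Mg²⁺/Mg is reduced (cathode) and Cu²⁺/Cu is oxidised (anode), so E°cell = (-2.35) − (+0.34) = -2.69 V.
Balancing electrons gives n = 2.
ΔG° = −nFE° = −(2)(96485)(-2.69) = 519,089 J = +519.1 kJ/mol.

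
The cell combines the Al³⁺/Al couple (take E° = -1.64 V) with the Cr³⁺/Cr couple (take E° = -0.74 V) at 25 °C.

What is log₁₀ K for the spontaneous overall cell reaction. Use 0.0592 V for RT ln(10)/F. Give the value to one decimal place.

Cathode: Cr³⁺/Cr; anode: Al³⁺/Al. E°cell = +0.90 V, n = 3.
log K = nE°cell / 0.0592 = (3)(+0.90) / 0.0592 = 45.6.

45.6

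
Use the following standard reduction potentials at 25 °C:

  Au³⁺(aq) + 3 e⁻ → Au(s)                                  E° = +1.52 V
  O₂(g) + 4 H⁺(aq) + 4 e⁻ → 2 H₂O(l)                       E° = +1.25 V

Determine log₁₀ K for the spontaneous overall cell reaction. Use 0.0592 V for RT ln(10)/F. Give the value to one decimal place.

54.7

Cathode: Au³⁺/Au; anode: O₂/H₂O. E°cell = +0.27 V, n = 12.
log K = nE°cell / 0.0592 = (12)(+0.27) / 0.0592 = 54.7.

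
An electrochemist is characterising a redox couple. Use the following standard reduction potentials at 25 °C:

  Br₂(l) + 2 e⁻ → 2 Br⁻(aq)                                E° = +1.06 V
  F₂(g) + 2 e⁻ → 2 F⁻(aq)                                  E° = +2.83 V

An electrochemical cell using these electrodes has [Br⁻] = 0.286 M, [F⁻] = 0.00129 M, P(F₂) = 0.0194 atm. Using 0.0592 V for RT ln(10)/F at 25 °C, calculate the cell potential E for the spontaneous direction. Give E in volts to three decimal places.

+1.858 V

F₂/F⁻ is the cathode (higher E°), Br₂/Br⁻ the anode: E°cell = +2.83 − (+1.06) = +1.77 V, n = 2.
Overall: F₂(g) + 2 Br⁻(aq) → 2 F⁻(aq) + Br₂(l)
Q = [F⁻]^2 / (P(F₂)·[Br⁻]^2); log Q = -2.979.
E = E° − (0.0592/n) log Q = +1.77 − (0.0592/2)(-2.979) = +1.858 V.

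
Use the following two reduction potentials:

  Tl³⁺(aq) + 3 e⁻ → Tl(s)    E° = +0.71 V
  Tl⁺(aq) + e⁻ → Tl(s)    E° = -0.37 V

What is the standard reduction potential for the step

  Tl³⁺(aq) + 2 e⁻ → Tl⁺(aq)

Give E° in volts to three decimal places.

Sequential free energies add, so n₃E°₃ = n₁E°₁ + n₂E°₂.
With n₃ = 3, and the known step contributing 1×(-0.37) V, the unknown satisfies 2·E° = 3×(+0.71) − 1×(-0.37) = +2.500.
E° = +2.500 / 2 = +1.250 V.

+1.250 V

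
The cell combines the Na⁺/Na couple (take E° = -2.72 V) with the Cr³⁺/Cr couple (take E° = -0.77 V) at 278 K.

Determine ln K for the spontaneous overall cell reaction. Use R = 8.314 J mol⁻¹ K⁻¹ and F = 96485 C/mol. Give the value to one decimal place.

244.2

Cathode: Cr³⁺/Cr; anode: Na⁺/Na. E°cell = (-0.77) − (-2.72) = +1.95 V, with n = 3.
ΔG° = −nFE° = −RT ln K, so ln K = nFE°/(RT) = (3)(96485)(+1.95) / ((8.314)(278)) = 244.209.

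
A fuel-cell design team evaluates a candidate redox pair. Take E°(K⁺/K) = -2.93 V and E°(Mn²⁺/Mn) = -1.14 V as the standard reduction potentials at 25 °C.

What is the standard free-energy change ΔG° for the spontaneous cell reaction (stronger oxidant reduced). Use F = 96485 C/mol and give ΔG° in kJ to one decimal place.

Mn²⁺/Mn (E° = -1.14 V) is the cathode; K⁺/K (E° = -2.93 V) is the anode, so E°cell = +1.79 V.
Balancing electrons gives n = 2 (lcm of 2 and 1).
ΔG° = −nFE° = −(2)(96485)(+1.79) = -345,416 J = -345.4 kJ.

-345.4 kJ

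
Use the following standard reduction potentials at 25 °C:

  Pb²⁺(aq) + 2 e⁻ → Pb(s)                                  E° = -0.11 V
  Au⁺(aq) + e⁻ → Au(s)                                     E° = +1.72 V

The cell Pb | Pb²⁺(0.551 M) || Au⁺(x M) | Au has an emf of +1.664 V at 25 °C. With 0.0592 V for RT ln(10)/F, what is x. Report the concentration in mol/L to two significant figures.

0.0012 M

Au⁺/Au is the cathode, Pb²⁺/Pb the anode: E°cell = +1.83 V, n = 2.
Overall reaction: 2 Au⁺(aq) + Pb(s) → 2 Au(s) + Pb²⁺(aq); Q = [Pb²⁺]^1/[Au⁺]^2.
From E = E° − (0.0592/n) log Q: log Q = (E° − E)·n/0.0592 = (+1.83 − (+1.664))·2/0.0592 = 5.6081.
So 2·log[Au⁺] = 1·log(0.551) − log Q = -0.2588 − (5.6081) = -5.8669; log[Au⁺] = -5.8669 / 2 = -2.9335; [Au⁺] = 10^(-2.9335) ≈ 0.0012 M.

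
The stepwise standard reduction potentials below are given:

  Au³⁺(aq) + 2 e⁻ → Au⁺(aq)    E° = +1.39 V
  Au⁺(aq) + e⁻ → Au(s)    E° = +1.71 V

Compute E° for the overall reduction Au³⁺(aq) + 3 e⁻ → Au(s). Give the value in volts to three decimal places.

+1.497 V

Standard free energies of sequential steps add: ΔG°₃ = ΔG°₁ + ΔG°₂, so n₃E°₃ = n₁E°₁ + n₂E°₂.
E°₃ = (2×+1.39 + 1×+1.71) / 3 = (+4.490) / 3 = +1.497 V.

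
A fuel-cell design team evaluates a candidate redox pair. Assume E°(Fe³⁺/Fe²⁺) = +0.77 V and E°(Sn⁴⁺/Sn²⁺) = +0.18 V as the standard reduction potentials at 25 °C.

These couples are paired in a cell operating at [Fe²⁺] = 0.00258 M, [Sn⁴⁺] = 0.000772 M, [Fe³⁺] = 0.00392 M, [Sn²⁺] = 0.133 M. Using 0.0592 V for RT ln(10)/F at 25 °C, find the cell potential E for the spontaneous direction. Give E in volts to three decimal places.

+0.667 V

Fe³⁺/Fe²⁺ is the cathode (higher E°), Sn⁴⁺/Sn²⁺ the anode: E°cell = +0.77 − (+0.18) = +0.59 V, n = 2.
Overall: 2 Fe³⁺(aq) + Sn²⁺(aq) → 2 Fe²⁺(aq) + Sn⁴⁺(aq)
Q = [Fe²⁺]^2·[Sn⁴⁺] / ([Fe³⁺]^2·[Sn²⁺]); log Q = -2.600.
E = E° − (0.0592/n) log Q = +0.59 − (0.0592/2)(-2.600) = +0.667 V.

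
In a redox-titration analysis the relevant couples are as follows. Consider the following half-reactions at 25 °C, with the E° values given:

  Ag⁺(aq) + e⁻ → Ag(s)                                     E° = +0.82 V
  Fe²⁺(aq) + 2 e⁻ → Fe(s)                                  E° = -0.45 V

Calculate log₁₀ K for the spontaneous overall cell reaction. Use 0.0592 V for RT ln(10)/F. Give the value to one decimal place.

42.9

Cathode: Ag⁺/Ag; anode: Fe²⁺/Fe. E°cell = +1.27 V, n = 2.
log K = nE°cell / 0.0592 = (2)(+1.27) / 0.0592 = 42.9.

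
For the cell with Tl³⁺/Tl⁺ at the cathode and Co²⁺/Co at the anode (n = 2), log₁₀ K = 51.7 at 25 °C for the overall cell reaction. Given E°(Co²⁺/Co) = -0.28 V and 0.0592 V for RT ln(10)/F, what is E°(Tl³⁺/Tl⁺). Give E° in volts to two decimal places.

+1.25 V

E°cell = (0.0592/n)·log K = (0.0592/2)(51.7) = +1.530 V.
Since Tl³⁺/Tl⁺ is the cathode and Co²⁺/Co the anode, E°cell = E°(Tl³⁺/Tl⁺) − E°(Co²⁺/Co).
So E°(Tl³⁺/Tl⁺) = E°cell + E°(Co²⁺/Co) = +1.530 + (-0.28) = +1.25 V.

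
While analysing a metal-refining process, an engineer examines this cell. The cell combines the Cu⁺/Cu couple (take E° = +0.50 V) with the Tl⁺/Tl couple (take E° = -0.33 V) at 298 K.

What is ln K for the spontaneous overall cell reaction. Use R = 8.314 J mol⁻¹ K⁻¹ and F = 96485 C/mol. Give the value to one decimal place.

Cathode: Cu⁺/Cu; anode: Tl⁺/Tl. E°cell = (+0.50) − (-0.33) = +0.83 V, with n = 1.
ΔG° = −nFE° = −RT ln K, so ln K = nFE°/(RT) = (1)(96485)(+0.83) / ((8.314)(298)) = 32.323.

32.3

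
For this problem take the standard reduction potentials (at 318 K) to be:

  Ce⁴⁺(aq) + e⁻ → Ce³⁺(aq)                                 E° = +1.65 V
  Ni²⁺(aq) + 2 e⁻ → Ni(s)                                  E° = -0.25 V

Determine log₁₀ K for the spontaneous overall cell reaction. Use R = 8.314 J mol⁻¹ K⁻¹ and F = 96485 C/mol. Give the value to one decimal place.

Cathode: Ce⁴⁺/Ce³⁺; anode: Ni²⁺/Ni. E°cell = (+1.65) − (-0.25) = +1.90 V, with n = 2.
ΔG° = −nFE° = −RT ln K, so ln K = nFE°/(RT) = (2)(96485)(+1.90) / ((8.314)(318)) = 138.678.
log₁₀ K = 138.678 / ln 10 = 60.2.

60.2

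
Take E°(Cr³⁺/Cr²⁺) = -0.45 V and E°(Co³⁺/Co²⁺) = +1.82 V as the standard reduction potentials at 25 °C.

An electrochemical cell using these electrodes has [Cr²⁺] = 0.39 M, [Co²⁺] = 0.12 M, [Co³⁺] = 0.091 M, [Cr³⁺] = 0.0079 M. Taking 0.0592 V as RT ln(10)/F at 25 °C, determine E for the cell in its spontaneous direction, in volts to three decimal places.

Co³⁺/Co²⁺ is the cathode (higher E°), Cr³⁺/Cr²⁺ the anode: E°cell = +1.82 − (-0.45) = +2.27 V, n = 1.
Overall: Co³⁺(aq) + Cr²⁺(aq) → Co²⁺(aq) + Cr³⁺(aq)
Q = [Co²⁺]·[Cr³⁺] / ([Co³⁺]·[Cr²⁺]); log Q = -1.573.
E = E° − (0.0592/n) log Q = +2.27 − (0.0592/1)(-1.573) = +2.363 V.

+2.363 V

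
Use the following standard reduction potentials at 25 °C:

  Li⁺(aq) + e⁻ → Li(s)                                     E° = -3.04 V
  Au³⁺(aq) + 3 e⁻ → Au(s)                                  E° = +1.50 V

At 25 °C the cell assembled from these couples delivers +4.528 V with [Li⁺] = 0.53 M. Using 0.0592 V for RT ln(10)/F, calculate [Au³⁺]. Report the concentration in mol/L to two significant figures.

Au³⁺/Au is the cathode, Li⁺/Li the anode: E°cell = +4.54 V, n = 3.
Overall reaction: Au³⁺(aq) + 3 Li(s) → Au(s) + 3 Li⁺(aq); Q = [Li⁺]^3/[Au³⁺]^1.
From E = E° − (0.0592/n) log Q: log Q = (E° − E)·n/0.0592 = (+4.54 − (+4.528))·3/0.0592 = 0.6081.
So 1·log[Au³⁺] = 3·log(0.53) − log Q = -0.8272 − (0.6081) = -1.4353; [Au³⁺] = 10^(-1.4353) ≈ 0.037 M.

0.037 M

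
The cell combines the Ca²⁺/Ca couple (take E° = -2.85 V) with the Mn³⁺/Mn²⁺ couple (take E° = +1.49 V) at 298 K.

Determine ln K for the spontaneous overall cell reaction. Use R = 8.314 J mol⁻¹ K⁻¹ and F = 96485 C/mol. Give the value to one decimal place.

338.0

Cathode: Mn³⁺/Mn²⁺; anode: Ca²⁺/Ca. E°cell = (+1.49) − (-2.85) = +4.34 V, with n = 2.
ΔG° = −nFE° = −RT ln K, so ln K = nFE°/(RT) = (2)(96485)(+4.34) / ((8.314)(298)) = 338.028.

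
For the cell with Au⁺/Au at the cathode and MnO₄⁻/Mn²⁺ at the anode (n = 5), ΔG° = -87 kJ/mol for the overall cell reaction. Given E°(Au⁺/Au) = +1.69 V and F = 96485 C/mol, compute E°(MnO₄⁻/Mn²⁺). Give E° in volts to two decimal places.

+1.51 V

E°cell = −ΔG°/(nF) = −(-87×10³)/((5)(96485)) = +0.180 V.
Since Au⁺/Au is the cathode and MnO₄⁻/Mn²⁺ the anode, E°cell = E°(Au⁺/Au) − E°(MnO₄⁻/Mn²⁺).
So E°(MnO₄⁻/Mn²⁺) = E°(Au⁺/Au) − E°cell = (+1.69) − (+0.180) = +1.51 V.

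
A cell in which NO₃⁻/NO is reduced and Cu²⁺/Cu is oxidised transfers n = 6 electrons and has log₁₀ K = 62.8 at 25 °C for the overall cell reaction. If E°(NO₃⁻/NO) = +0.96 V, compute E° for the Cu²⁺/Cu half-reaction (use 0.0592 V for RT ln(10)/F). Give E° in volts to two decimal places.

+0.34 V

E°cell = (0.0592/n)·log K = (0.0592/6)(62.8) = +0.620 V.
Since NO₃⁻/NO is the cathode and Cu²⁺/Cu the anode, E°cell = E°(NO₃⁻/NO) − E°(Cu²⁺/Cu).
So E°(Cu²⁺/Cu) = E°(NO₃⁻/NO) − E°cell = (+0.96) − (+0.620) = +0.34 V.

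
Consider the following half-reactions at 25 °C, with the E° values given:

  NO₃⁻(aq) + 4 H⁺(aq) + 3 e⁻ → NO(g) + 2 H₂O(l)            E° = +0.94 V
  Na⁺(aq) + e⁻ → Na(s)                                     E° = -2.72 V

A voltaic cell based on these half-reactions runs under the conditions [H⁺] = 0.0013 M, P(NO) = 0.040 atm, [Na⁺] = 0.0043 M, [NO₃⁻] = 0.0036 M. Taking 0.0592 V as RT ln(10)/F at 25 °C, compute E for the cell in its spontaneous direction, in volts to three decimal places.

NO₃⁻/NO is the cathode (higher E°), Na⁺/Na the anode: E°cell = +0.94 − (-2.72) = +3.66 V, n = 3.
Overall: NO₃⁻(aq) + 4 H⁺(aq) + 3 Na(s) → NO(g) + 2 H₂O(l) + 3 Na⁺(aq)
Q = P(NO)·[Na⁺]^3 / ([NO₃⁻]·[H⁺]^4); log Q = 5.490.
E = E° − (0.0592/n) log Q = +3.66 − (0.0592/3)(5.490) = +3.552 V.

+3.552 V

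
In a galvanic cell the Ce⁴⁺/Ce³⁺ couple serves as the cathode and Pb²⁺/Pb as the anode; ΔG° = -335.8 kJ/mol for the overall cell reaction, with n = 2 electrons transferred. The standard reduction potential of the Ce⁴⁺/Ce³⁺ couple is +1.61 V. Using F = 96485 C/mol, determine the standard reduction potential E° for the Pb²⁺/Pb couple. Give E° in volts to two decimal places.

E°cell = −ΔG°/(nF) = −(-335.8×10³)/((2)(96485)) = +1.740 V.
Since Ce⁴⁺/Ce³⁺ is the cathode and Pb²⁺/Pb the anode, E°cell = E°(Ce⁴⁺/Ce³⁺) − E°(Pb²⁺/Pb).
So E°(Pb²⁺/Pb) = E°(Ce⁴⁺/Ce³⁺) − E°cell = (+1.61) − (+1.740) = -0.13 V.

-0.13 V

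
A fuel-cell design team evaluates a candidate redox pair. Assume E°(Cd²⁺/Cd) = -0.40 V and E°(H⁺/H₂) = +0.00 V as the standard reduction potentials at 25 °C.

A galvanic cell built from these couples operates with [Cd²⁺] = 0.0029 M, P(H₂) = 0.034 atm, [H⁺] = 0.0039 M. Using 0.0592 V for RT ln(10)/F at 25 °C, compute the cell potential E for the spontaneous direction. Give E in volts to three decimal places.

H⁺/H₂ is the cathode (higher E°), Cd²⁺/Cd the anode: E°cell = +0.00 − (-0.40) = +0.40 V, n = 2.
Overall: 2 H⁺(aq) + Cd(s) → H₂(g) + Cd²⁺(aq)
Q = P(H₂)·[Cd²⁺] / ([H⁺]^2); log Q = 0.812.
E = E° − (0.0592/n) log Q = +0.40 − (0.0592/2)(0.812) = +0.376 V.

+0.376 V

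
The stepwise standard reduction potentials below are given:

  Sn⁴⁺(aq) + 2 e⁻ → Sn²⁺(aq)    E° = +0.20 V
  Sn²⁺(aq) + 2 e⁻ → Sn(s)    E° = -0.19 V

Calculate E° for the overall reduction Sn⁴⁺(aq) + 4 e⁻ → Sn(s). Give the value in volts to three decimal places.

+0.005 V

Since ΔG° = −nFE° is additive over sequential reductions, n₃E°₃ = n₁E°₁ + n₂E°₂.
E°₃ = (2×+0.20 + 2×-0.19) / 4 = (+0.020) / 4 = +0.005 V.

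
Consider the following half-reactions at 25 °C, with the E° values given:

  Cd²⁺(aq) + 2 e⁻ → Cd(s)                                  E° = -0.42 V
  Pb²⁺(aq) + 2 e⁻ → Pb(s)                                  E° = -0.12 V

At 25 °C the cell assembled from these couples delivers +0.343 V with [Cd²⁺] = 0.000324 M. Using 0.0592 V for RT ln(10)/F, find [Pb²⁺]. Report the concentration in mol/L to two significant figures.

Pb²⁺/Pb is the cathode, Cd²⁺/Cd the anode: E°cell = +0.30 V, n = 2.
Overall reaction: Pb²⁺(aq) + Cd(s) → Pb(s) + Cd²⁺(aq); Q = [Cd²⁺]^1/[Pb²⁺]^1.
From E = E° − (0.0592/n) log Q: log Q = (E° − E)·n/0.0592 = (+0.30 − (+0.343))·2/0.0592 = -1.4527.
So 1·log[Pb²⁺] = 1·log(0.000324) − log Q = -3.4895 − (-1.4527) = -2.0368; [Pb²⁺] = 10^(-2.0368) ≈ 0.0092 M.

0.0092 M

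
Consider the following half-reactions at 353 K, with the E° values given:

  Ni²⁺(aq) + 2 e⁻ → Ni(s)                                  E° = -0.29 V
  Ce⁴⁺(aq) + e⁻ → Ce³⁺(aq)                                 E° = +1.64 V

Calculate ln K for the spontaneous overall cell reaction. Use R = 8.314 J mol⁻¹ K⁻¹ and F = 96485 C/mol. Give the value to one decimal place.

Cathode: Ce⁴⁺/Ce³⁺; anode: Ni²⁺/Ni. E°cell = (+1.64) − (-0.29) = +1.93 V, with n = 2.
ΔG° = −nFE° = −RT ln K, so ln K = nFE°/(RT) = (2)(96485)(+1.93) / ((8.314)(353)) = 126.900.

126.9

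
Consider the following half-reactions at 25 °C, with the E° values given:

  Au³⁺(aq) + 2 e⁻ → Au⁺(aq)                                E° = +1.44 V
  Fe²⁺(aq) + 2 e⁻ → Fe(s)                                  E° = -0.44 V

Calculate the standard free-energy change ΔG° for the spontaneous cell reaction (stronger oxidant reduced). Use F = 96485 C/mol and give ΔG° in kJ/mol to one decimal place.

Au³⁺/Au⁺ (E° = +1.44 V) is the cathode; Fe²⁺/Fe (E° = -0.44 V) is the anode, so E°cell = +1.88 V.
Balancing electrons gives n = 2 (lcm of 2 and 2).
ΔG° = −nFE° = −(2)(96485)(+1.88) = -362,784 J = -362.8 kJ/mol.

-362.8 kJ/mol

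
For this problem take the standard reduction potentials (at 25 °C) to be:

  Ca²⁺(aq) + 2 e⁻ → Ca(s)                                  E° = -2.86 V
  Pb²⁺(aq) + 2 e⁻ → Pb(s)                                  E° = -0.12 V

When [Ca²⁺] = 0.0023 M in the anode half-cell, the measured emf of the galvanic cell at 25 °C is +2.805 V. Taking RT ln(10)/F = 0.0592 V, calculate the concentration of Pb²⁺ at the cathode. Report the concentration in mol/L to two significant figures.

0.36 M

Pb²⁺/Pb is the cathode, Ca²⁺/Ca the anode: E°cell = +2.74 V, n = 2.
Overall reaction: Pb²⁺(aq) + Ca(s) → Pb(s) + Ca²⁺(aq); Q = [Ca²⁺]^1/[Pb²⁺]^1.
From E = E° − (0.0592/n) log Q: log Q = (E° − E)·n/0.0592 = (+2.74 − (+2.805))·2/0.0592 = -2.1959.
So 1·log[Pb²⁺] = 1·log(0.0023) − log Q = -2.6383 − (-2.1959) = -0.4424; [Pb²⁺] = 10^(-0.4424) ≈ 0.36 M.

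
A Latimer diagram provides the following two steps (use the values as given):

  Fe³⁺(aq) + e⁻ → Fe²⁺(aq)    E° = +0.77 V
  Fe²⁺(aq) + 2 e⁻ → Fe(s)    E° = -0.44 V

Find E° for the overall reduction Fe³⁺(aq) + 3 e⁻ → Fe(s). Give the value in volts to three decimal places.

-0.037 V

Since ΔG° = −nFE° is additive over sequential reductions, n₃E°₃ = n₁E°₁ + n₂E°₂.
E°₃ = (1×+0.77 + 2×-0.44) / 3 = (-0.110) / 3 = -0.037 V.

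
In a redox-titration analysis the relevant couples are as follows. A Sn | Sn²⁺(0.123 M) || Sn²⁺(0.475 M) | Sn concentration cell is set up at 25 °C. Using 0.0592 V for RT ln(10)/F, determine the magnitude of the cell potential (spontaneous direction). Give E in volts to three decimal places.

+0.017 V

For a concentration cell E°cell = 0. The 0.475 M side is the cathode (reduction is favoured where [Sn²⁺] is higher).
With n = 2, E = −(0.0592/2) log([Sn²⁺]ₐₙ/[Sn²⁺]꜀ₐₜ) = −(0.0592/2) log(0.123/0.475) = −(0.0592/2)(-0.587) = +0.017 V.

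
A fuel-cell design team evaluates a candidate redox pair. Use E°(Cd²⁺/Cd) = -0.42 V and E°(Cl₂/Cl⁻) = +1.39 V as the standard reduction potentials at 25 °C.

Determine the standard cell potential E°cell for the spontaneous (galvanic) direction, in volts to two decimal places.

The Cl₂/Cl⁻ couple has the higher reduction potential, so it is the cathode; Cd²⁺/Cd is oxidised at the anode.
E°cell = E°(cathode) − E°(anode) = (+1.39) − (-0.42) = +1.81 V.
Since E°cell > 0, the reaction is spontaneous under standard conditions.

+1.81 V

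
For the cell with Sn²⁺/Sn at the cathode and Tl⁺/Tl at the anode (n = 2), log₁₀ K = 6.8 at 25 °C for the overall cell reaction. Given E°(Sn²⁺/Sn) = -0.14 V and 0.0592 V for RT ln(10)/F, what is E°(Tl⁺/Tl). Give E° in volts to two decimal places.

E°cell = (0.0592/n)·log K = (0.0592/2)(6.8) = +0.201 V.
Since Sn²⁺/Sn is the cathode and Tl⁺/Tl the anode, E°cell = E°(Sn²⁺/Sn) − E°(Tl⁺/Tl).
So E°(Tl⁺/Tl) = E°(Sn²⁺/Sn) − E°cell = (-0.14) − (+0.201) = -0.34 V.

-0.34 V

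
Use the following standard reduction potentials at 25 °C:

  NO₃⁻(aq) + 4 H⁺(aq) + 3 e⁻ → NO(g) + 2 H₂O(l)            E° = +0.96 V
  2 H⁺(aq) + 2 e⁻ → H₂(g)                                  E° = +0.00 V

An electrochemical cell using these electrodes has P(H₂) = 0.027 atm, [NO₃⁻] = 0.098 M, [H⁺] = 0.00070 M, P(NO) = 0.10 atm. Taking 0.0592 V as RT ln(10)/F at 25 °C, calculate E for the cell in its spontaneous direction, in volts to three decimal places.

NO₃⁻/NO is the cathode (higher E°), H⁺/H₂ the anode: E°cell = +0.96 − (+0.00) = +0.96 V, n = 6.
Overall: 2 NO₃⁻(aq) + 2 H⁺(aq) + 3 H₂(g) → 2 NO(g) + 4 H₂O(l)
Q = P(NO)^2 / ([NO₃⁻]^2·[H⁺]^2·P(H₂)^3); log Q = 11.033.
E = E° − (0.0592/n) log Q = +0.96 − (0.0592/6)(11.033) = +0.851 V.

+0.851 V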